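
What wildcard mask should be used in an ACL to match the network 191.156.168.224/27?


Subnet mask: 255.255.255.224
Wildcard = 255.255.255.255 - subnet mask
255 - 255 = 0
255 - 255 = 0
255 - 255 = 0
255 - 224 = 31
Wildcard: 0.0.0.31


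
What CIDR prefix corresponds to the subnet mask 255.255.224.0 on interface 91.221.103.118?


Binary: 11111111.11111111.11100000.00000000
Count leading 1s
Prefix: /19


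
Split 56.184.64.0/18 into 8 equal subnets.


New prefix = 18 + 3 = 21
Each subnet has 2048 addresses
  56.184.64.0/21
  56.184.72.0/21
  56.184.80.0/21
  56.184.88.0/21
  56.184.96.0/21
  56.184.104.0/21
  56.184.112.0/21
  56.184.120.0/21
Subnets: 56.184.64.0/21, 56.184.72.0/21, 56.184.80.0/21, 56.184.88.0/21, 56.184.96.0/21, 56.184.104.0/21, 56.184.112.0/21, 56.184.120.0/21


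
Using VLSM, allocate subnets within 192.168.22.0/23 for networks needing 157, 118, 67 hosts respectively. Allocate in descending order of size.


157 hosts -> /24 (254 usable): 192.168.22.0/24
118 hosts -> /25 (126 usable): 192.168.23.0/25
67 hosts -> /25 (126 usable): 192.168.23.128/25
Allocation: 192.168.22.0/24 (157 hosts, 254 usable); 192.168.23.0/25 (118 hosts, 126 usable); 192.168.23.128/25 (67 hosts, 126 usable)


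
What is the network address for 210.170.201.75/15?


IP:   11010010.10101010.11001001.01001011
Mask: 11111111.11111110.00000000.00000000
AND operation:
Net:  11010010.10101010.00000000.00000000
Network: 210.170.0.0/15


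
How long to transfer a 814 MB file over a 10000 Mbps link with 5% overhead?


Effective throughput = 10000 * (1 - 5/100) = 9500 Mbps
File size in Mb = 814 * 8 = 6512 Mb
Time = 6512 / 9500
Time = 0.6855 seconds


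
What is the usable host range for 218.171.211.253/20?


Network: 218.171.208.0
Broadcast: 218.171.223.255
First usable = network + 1
Last usable = broadcast - 1
Range: 218.171.208.1 to 218.171.223.254


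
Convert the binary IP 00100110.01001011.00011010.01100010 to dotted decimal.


00100110 = 38
01001011 = 75
00011010 = 26
01100010 = 98
IP: 38.75.26.98


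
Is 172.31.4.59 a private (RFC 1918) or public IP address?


RFC 1918 private ranges:
  10.0.0.0/8 (10.0.0.0 - 10.255.255.255)
  172.16.0.0/12 (172.16.0.0 - 172.31.255.255)
  192.168.0.0/16 (192.168.0.0 - 192.168.255.255)
Private (in 172.16.0.0/12)


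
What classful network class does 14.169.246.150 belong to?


First octet: 14
Binary: 00001110
0xxxxxxx -> Class A (1-126)
Class A, default mask 255.0.0.0 (/8)


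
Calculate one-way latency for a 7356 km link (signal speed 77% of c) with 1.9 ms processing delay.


Speed = 0.77 * 3e5 km/s = 231000 km/s
Propagation delay = 7356 / 231000 = 0.0318 s = 31.8442 ms
Processing delay = 1.9 ms
Total one-way latency = 33.7442 ms


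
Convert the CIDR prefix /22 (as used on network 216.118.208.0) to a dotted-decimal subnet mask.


/22 means 22 network bits, 10 host bits
Binary: 11111111111111111111110000000000
Mask: 255.255.252.0


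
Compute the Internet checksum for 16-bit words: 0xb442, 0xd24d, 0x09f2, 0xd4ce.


Sum all words (with carry folding):
+ 0xb442 = 0xb442
+ 0xd24d = 0x8690
+ 0x09f2 = 0x9082
+ 0xd4ce = 0x6551
One's complement: ~0x6551
Checksum = 0x9aae


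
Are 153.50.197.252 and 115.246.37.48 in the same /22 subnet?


Mask: 255.255.252.0
153.50.197.252 AND mask = 153.50.196.0
115.246.37.48 AND mask = 115.246.36.0
No, different subnets (153.50.196.0 vs 115.246.36.0)


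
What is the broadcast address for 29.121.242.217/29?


Network: 29.121.242.216/29
Host bits = 3
Set all host bits to 1:
Broadcast: 29.121.242.223


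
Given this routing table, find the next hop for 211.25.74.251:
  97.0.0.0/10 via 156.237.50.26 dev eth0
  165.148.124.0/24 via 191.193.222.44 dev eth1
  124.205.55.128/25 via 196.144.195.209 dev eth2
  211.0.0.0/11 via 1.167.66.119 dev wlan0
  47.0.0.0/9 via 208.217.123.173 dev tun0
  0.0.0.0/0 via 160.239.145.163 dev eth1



Longest prefix match for 211.25.74.251:
  /10 97.0.0.0: no
  /24 165.148.124.0: no
  /25 124.205.55.128: no
  /11 211.0.0.0: MATCH
  /9 47.0.0.0: no
  /0 0.0.0.0: MATCH
Selected: next-hop 1.167.66.119 via wlan0 (matched /11)


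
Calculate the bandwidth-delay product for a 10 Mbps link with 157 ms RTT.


BDP = bandwidth * RTT
= 10 Mbps * 157 ms
= 10 * 1e6 * 157 / 1000 bits
= 1570000 bits
= 196250 bytes
= 191.6504 KB
BDP = 1570000 bits (196250 bytes)


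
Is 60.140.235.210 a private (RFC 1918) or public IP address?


RFC 1918 private ranges:
  10.0.0.0/8 (10.0.0.0 - 10.255.255.255)
  172.16.0.0/12 (172.16.0.0 - 172.31.255.255)
  192.168.0.0/16 (192.168.0.0 - 192.168.255.255)
Public (not in any RFC 1918 range)


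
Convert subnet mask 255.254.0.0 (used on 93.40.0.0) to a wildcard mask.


Subnet mask: 255.254.0.0
Wildcard = 255.255.255.255 - subnet mask
255 - 255 = 0
255 - 254 = 1
255 - 0 = 255
255 - 0 = 255
Wildcard: 0.1.255.255


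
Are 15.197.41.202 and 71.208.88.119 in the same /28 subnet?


Mask: 255.255.255.240
15.197.41.202 AND mask = 15.197.41.192
71.208.88.119 AND mask = 71.208.88.112
No, different subnets (15.197.41.192 vs 71.208.88.112)


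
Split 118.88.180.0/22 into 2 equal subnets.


New prefix = 22 + 1 = 23
Each subnet has 512 addresses
  118.88.180.0/23
  118.88.182.0/23
Subnets: 118.88.180.0/23, 118.88.182.0/23


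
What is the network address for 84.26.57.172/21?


IP:   01010100.00011010.00111001.10101100
Mask: 11111111.11111111.11111000.00000000
AND operation:
Net:  01010100.00011010.00111000.00000000
Network: 84.26.56.0/21


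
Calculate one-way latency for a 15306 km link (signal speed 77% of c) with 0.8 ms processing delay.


Speed = 0.77 * 3e5 km/s = 231000 km/s
Propagation delay = 15306 / 231000 = 0.0663 s = 66.2597 ms
Processing delay = 0.8 ms
Total one-way latency = 67.0597 ms


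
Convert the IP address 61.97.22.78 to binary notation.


61 = 00111101
97 = 01100001
22 = 00010110
78 = 01001110
Binary: 00111101.01100001.00010110.01001110


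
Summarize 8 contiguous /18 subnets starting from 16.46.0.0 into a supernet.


Original prefix: /18
Number of subnets: 8 = 2^3
New prefix = 18 - 3 = 15
Supernet: 16.46.0.0/15


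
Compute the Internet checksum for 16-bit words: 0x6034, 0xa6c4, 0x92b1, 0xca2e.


Sum all words (with carry folding):
+ 0x6034 = 0x6034
+ 0xa6c4 = 0x06f9
+ 0x92b1 = 0x99aa
+ 0xca2e = 0x63d9
One's complement: ~0x63d9
Checksum = 0x9c26


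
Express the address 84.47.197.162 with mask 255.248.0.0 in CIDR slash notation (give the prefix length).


Binary: 11111111.11111000.00000000.00000000
Count leading 1s
Prefix: /13


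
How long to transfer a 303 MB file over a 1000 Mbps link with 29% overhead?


Effective throughput = 1000 * (1 - 29/100) = 710 Mbps
File size in Mb = 303 * 8 = 2424 Mb
Time = 2424 / 710
Time = 3.4141 seconds


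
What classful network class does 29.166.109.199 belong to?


First octet: 29
Binary: 00011101
0xxxxxxx -> Class A (1-126)
Class A, default mask 255.0.0.0 (/8)


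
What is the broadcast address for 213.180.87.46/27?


Network: 213.180.87.32/27
Host bits = 5
Set all host bits to 1:
Broadcast: 213.180.87.63


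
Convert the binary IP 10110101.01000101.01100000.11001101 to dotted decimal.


10110101 = 181
01000101 = 69
01100000 = 96
11001101 = 205
IP: 181.69.96.205


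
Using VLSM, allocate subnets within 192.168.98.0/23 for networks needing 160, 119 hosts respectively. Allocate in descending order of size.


160 hosts -> /24 (254 usable): 192.168.98.0/24
119 hosts -> /25 (126 usable): 192.168.99.0/25
Allocation: 192.168.98.0/24 (160 hosts, 254 usable); 192.168.99.0/25 (119 hosts, 126 usable)


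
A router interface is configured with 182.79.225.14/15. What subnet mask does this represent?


/15 means 15 network bits, 17 host bits
Binary: 11111111111111100000000000000000
Mask: 255.254.0.0


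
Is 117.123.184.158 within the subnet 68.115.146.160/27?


Subnet network: 68.115.146.160
Test IP AND mask: 117.123.184.128
No, 117.123.184.158 is not in 68.115.146.160/27


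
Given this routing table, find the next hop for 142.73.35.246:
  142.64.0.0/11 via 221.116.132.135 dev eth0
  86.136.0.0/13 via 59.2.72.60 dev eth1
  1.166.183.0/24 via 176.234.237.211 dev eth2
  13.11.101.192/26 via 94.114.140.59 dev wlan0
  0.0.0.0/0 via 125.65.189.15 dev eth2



Longest prefix match for 142.73.35.246:
  /11 142.64.0.0: MATCH
  /13 86.136.0.0: no
  /24 1.166.183.0: no
  /26 13.11.101.192: no
  /0 0.0.0.0: MATCH
Selected: next-hop 221.116.132.135 via eth0 (matched /11)


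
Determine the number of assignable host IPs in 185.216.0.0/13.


Host bits = 32 - 13 = 19
Total addresses = 2^19 = 524288
Usable = total - 2 (network and broadcast)
Usable hosts: 524286


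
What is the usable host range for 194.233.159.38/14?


Network: 194.232.0.0
Broadcast: 194.235.255.255
First usable = network + 1
Last usable = broadcast - 1
Range: 194.232.0.1 to 194.235.255.254


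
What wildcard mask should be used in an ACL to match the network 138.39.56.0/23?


Subnet mask: 255.255.254.0
Wildcard = 255.255.255.255 - subnet mask
255 - 255 = 0
255 - 255 = 0
255 - 254 = 1
255 - 0 = 255
Wildcard: 0.0.1.255


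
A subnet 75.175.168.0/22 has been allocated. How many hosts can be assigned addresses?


Host bits = 32 - 22 = 10
Total addresses = 2^10 = 1024
Usable = total - 2 (network and broadcast)
Usable hosts: 1022


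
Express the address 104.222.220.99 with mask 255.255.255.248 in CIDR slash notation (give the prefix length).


Binary: 11111111.11111111.11111111.11111000
Count leading 1s
Prefix: /29


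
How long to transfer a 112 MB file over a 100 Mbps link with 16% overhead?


Effective throughput = 100 * (1 - 16/100) = 84 Mbps
File size in Mb = 112 * 8 = 896 Mb
Time = 896 / 84
Time = 10.6667 seconds


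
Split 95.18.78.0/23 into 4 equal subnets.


New prefix = 23 + 2 = 25
Each subnet has 128 addresses
  95.18.78.0/25
  95.18.78.128/25
  95.18.79.0/25
  95.18.79.128/25
Subnets: 95.18.78.0/25, 95.18.78.128/25, 95.18.79.0/25, 95.18.79.128/25


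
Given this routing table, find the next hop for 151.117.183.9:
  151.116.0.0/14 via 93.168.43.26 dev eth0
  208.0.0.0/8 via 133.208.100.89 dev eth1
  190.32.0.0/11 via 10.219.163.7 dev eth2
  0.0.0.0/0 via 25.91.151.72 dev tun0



Longest prefix match for 151.117.183.9:
  /14 151.116.0.0: MATCH
  /8 208.0.0.0: no
  /11 190.32.0.0: no
  /0 0.0.0.0: MATCH
Selected: next-hop 93.168.43.26 via eth0 (matched /14)


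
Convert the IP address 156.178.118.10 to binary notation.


156 = 10011100
178 = 10110010
118 = 01110110
10 = 00001010
Binary: 10011100.10110010.01110110.00001010


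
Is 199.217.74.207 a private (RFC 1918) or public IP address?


RFC 1918 private ranges:
  10.0.0.0/8 (10.0.0.0 - 10.255.255.255)
  172.16.0.0/12 (172.16.0.0 - 172.31.255.255)
  192.168.0.0/16 (192.168.0.0 - 192.168.255.255)
Public (not in any RFC 1918 range)


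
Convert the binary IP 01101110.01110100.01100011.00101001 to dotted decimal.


01101110 = 110
01110100 = 116
01100011 = 99
00101001 = 41
IP: 110.116.99.41


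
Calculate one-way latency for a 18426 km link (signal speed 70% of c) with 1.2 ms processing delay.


Speed = 0.7 * 3e5 km/s = 210000 km/s
Propagation delay = 18426 / 210000 = 0.0877 s = 87.7429 ms
Processing delay = 1.2 ms
Total one-way latency = 88.9429 ms


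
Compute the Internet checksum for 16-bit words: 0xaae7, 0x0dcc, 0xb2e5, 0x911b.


Sum all words (with carry folding):
+ 0xaae7 = 0xaae7
+ 0x0dcc = 0xb8b3
+ 0xb2e5 = 0x6b99
+ 0x911b = 0xfcb4
One's complement: ~0xfcb4
Checksum = 0x034b


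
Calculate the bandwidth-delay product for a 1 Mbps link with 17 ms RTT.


BDP = bandwidth * RTT
= 1 Mbps * 17 ms
= 1 * 1e6 * 17 / 1000 bits
= 17000 bits
= 2125 bytes
= 2.0752 KB
BDP = 17000 bits (2125 bytes)


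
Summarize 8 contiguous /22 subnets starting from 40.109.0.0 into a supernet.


Original prefix: /22
Number of subnets: 8 = 2^3
New prefix = 22 - 3 = 19
Supernet: 40.109.0.0/19


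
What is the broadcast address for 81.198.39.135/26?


Network: 81.198.39.128/26
Host bits = 6
Set all host bits to 1:
Broadcast: 81.198.39.191


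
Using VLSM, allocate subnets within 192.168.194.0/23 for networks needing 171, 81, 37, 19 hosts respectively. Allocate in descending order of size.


171 hosts -> /24 (254 usable): 192.168.194.0/24
81 hosts -> /25 (126 usable): 192.168.195.0/25
37 hosts -> /26 (62 usable): 192.168.195.128/26
19 hosts -> /27 (30 usable): 192.168.195.192/27
Allocation: 192.168.194.0/24 (171 hosts, 254 usable); 192.168.195.0/25 (81 hosts, 126 usable); 192.168.195.128/26 (37 hosts, 62 usable); 192.168.195.192/27 (19 hosts, 30 usable)


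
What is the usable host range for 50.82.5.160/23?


Network: 50.82.4.0
Broadcast: 50.82.5.255
First usable = network + 1
Last usable = broadcast - 1
Range: 50.82.4.1 to 50.82.5.254


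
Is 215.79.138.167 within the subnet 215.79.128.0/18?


Subnet network: 215.79.128.0
Test IP AND mask: 215.79.128.0
Yes, 215.79.138.167 is in 215.79.128.0/18


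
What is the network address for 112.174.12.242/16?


IP:   01110000.10101110.00001100.11110010
Mask: 11111111.11111111.00000000.00000000
AND operation:
Net:  01110000.10101110.00000000.00000000
Network: 112.174.0.0/16


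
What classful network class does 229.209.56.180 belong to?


First octet: 229
Binary: 11100101
1110xxxx -> Class D (224-239)
Class D (multicast), default mask N/A


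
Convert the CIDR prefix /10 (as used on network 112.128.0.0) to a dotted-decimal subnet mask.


/10 means 10 network bits, 22 host bits
Binary: 11111111110000000000000000000000
Mask: 255.192.0.0


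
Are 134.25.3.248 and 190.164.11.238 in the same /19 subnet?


Mask: 255.255.224.0
134.25.3.248 AND mask = 134.25.0.0
190.164.11.238 AND mask = 190.164.0.0
No, different subnets (134.25.0.0 vs 190.164.0.0)


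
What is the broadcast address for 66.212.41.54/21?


Network: 66.212.40.0/21
Host bits = 11
Set all host bits to 1:
Broadcast: 66.212.47.255


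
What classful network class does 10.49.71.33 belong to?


First octet: 10
Binary: 00001010
0xxxxxxx -> Class A (1-126)
Class A, default mask 255.0.0.0 (/8)


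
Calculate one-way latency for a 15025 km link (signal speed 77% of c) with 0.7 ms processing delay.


Speed = 0.77 * 3e5 km/s = 231000 km/s
Propagation delay = 15025 / 231000 = 0.065 s = 65.0433 ms
Processing delay = 0.7 ms
Total one-way latency = 65.7433 ms


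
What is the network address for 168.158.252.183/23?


IP:   10101000.10011110.11111100.10110111
Mask: 11111111.11111111.11111110.00000000
AND operation:
Net:  10101000.10011110.11111100.00000000
Network: 168.158.252.0/23


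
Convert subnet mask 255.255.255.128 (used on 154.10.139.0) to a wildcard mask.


Subnet mask: 255.255.255.128
Wildcard = 255.255.255.255 - subnet mask
255 - 255 = 0
255 - 255 = 0
255 - 255 = 0
255 - 128 = 127
Wildcard: 0.0.0.127


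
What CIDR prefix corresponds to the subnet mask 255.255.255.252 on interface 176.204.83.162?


Binary: 11111111.11111111.11111111.11111100
Count leading 1s
Prefix: /30


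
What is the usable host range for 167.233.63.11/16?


Network: 167.233.0.0
Broadcast: 167.233.255.255
First usable = network + 1
Last usable = broadcast - 1
Range: 167.233.0.1 to 167.233.255.254


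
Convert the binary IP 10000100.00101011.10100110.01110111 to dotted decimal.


10000100 = 132
00101011 = 43
10100110 = 166
01110111 = 119
IP: 132.43.166.119


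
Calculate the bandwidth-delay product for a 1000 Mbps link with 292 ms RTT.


BDP = bandwidth * RTT
= 1000 Mbps * 292 ms
= 1000 * 1e6 * 292 / 1000 bits
= 292000000 bits
= 36500000 bytes
= 35644.5312 KB
BDP = 292000000 bits (36500000 bytes)


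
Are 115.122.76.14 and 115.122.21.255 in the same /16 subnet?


Mask: 255.255.0.0
115.122.76.14 AND mask = 115.122.0.0
115.122.21.255 AND mask = 115.122.0.0
Yes, same subnet (115.122.0.0)


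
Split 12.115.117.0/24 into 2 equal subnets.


New prefix = 24 + 1 = 25
Each subnet has 128 addresses
  12.115.117.0/25
  12.115.117.128/25
Subnets: 12.115.117.0/25, 12.115.117.128/25


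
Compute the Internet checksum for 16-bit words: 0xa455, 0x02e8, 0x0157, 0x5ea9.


Sum all words (with carry folding):
+ 0xa455 = 0xa455
+ 0x02e8 = 0xa73d
+ 0x0157 = 0xa894
+ 0x5ea9 = 0x073e
One's complement: ~0x073e
Checksum = 0xf8c1


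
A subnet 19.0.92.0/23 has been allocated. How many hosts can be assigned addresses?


Host bits = 32 - 23 = 9
Total addresses = 2^9 = 512
Usable = total - 2 (network and broadcast)
Usable hosts: 510


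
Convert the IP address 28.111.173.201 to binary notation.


28 = 00011100
111 = 01101111
173 = 10101101
201 = 11001001
Binary: 00011100.01101111.10101101.11001001


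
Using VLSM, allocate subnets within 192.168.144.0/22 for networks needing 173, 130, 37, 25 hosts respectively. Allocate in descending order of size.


173 hosts -> /24 (254 usable): 192.168.144.0/24
130 hosts -> /24 (254 usable): 192.168.145.0/24
37 hosts -> /26 (62 usable): 192.168.146.0/26
25 hosts -> /27 (30 usable): 192.168.146.64/27
Allocation: 192.168.144.0/24 (173 hosts, 254 usable); 192.168.145.0/24 (130 hosts, 254 usable); 192.168.146.0/26 (37 hosts, 62 usable); 192.168.146.64/27 (25 hosts, 30 usable)


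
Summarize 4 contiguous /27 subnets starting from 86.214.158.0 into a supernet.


Original prefix: /27
Number of subnets: 4 = 2^2
New prefix = 27 - 2 = 25
Supernet: 86.214.158.0/25


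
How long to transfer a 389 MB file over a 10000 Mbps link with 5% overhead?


Effective throughput = 10000 * (1 - 5/100) = 9500 Mbps
File size in Mb = 389 * 8 = 3112 Mb
Time = 3112 / 9500
Time = 0.3276 seconds


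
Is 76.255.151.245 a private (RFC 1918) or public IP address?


RFC 1918 private ranges:
  10.0.0.0/8 (10.0.0.0 - 10.255.255.255)
  172.16.0.0/12 (172.16.0.0 - 172.31.255.255)
  192.168.0.0/16 (192.168.0.0 - 192.168.255.255)
Public (not in any RFC 1918 range)


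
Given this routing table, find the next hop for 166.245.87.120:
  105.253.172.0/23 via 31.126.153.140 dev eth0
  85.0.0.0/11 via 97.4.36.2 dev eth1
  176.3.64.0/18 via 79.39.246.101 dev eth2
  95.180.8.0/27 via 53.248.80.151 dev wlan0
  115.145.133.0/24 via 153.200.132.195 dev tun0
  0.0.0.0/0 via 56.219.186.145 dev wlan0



Longest prefix match for 166.245.87.120:
  /23 105.253.172.0: no
  /11 85.0.0.0: no
  /18 176.3.64.0: no
  /27 95.180.8.0: no
  /24 115.145.133.0: no
  /0 0.0.0.0: MATCH
Selected: next-hop 56.219.186.145 via wlan0 (matched /0)


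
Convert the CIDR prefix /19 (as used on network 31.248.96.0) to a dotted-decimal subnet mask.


/19 means 19 network bits, 13 host bits
Binary: 11111111111111111110000000000000
Mask: 255.255.224.0


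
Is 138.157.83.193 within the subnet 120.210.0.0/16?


Subnet network: 120.210.0.0
Test IP AND mask: 138.157.0.0
No, 138.157.83.193 is not in 120.210.0.0/16


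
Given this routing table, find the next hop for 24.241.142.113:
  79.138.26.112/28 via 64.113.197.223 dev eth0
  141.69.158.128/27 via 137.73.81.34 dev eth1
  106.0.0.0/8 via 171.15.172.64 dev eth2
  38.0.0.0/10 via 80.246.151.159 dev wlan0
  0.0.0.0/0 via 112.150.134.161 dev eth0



Longest prefix match for 24.241.142.113:
  /28 79.138.26.112: no
  /27 141.69.158.128: no
  /8 106.0.0.0: no
  /10 38.0.0.0: no
  /0 0.0.0.0: MATCH
Selected: next-hop 112.150.134.161 via eth0 (matched /0)


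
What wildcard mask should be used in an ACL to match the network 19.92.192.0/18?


Subnet mask: 255.255.192.0
Wildcard = 255.255.255.255 - subnet mask
255 - 255 = 0
255 - 255 = 0
255 - 192 = 63
255 - 0 = 255
Wildcard: 0.0.63.255


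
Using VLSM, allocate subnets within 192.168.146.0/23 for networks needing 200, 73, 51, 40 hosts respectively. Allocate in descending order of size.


200 hosts -> /24 (254 usable): 192.168.146.0/24
73 hosts -> /25 (126 usable): 192.168.147.0/25
51 hosts -> /26 (62 usable): 192.168.147.128/26
40 hosts -> /26 (62 usable): 192.168.147.192/26
Allocation: 192.168.146.0/24 (200 hosts, 254 usable); 192.168.147.0/25 (73 hosts, 126 usable); 192.168.147.128/26 (51 hosts, 62 usable); 192.168.147.192/26 (40 hosts, 62 usable)


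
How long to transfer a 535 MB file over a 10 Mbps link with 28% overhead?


Effective throughput = 10 * (1 - 28/100) = 7.2 Mbps
File size in Mb = 535 * 8 = 4280 Mb
Time = 4280 / 7.2
Time = 594.4444 seconds


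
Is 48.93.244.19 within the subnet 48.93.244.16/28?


Subnet network: 48.93.244.16
Test IP AND mask: 48.93.244.16
Yes, 48.93.244.19 is in 48.93.244.16/28


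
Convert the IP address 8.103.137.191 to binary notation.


8 = 00001000
103 = 01100111
137 = 10001001
191 = 10111111
Binary: 00001000.01100111.10001001.10111111


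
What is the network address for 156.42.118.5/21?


IP:   10011100.00101010.01110110.00000101
Mask: 11111111.11111111.11111000.00000000
AND operation:
Net:  10011100.00101010.01110000.00000000
Network: 156.42.112.0/21


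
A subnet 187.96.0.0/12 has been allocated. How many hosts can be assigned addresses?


Host bits = 32 - 12 = 20
Total addresses = 2^20 = 1048576
Usable = total - 2 (network and broadcast)
Usable hosts: 1048574


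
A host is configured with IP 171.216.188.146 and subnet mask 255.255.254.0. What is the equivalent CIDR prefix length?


Binary: 11111111.11111111.11111110.00000000
Count leading 1s
Prefix: /23


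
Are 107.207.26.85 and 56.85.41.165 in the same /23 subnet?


Mask: 255.255.254.0
107.207.26.85 AND mask = 107.207.26.0
56.85.41.165 AND mask = 56.85.40.0
No, different subnets (107.207.26.0 vs 56.85.40.0)


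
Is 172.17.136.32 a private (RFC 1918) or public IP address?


RFC 1918 private ranges:
  10.0.0.0/8 (10.0.0.0 - 10.255.255.255)
  172.16.0.0/12 (172.16.0.0 - 172.31.255.255)
  192.168.0.0/16 (192.168.0.0 - 192.168.255.255)
Private (in 172.16.0.0/12)


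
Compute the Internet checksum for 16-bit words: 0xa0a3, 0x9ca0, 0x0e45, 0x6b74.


Sum all words (with carry folding):
+ 0xa0a3 = 0xa0a3
+ 0x9ca0 = 0x3d44
+ 0x0e45 = 0x4b89
+ 0x6b74 = 0xb6fd
One's complement: ~0xb6fd
Checksum = 0x4902


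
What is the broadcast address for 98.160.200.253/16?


Network: 98.160.0.0/16
Host bits = 16
Set all host bits to 1:
Broadcast: 98.160.255.255


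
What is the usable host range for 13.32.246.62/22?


Network: 13.32.244.0
Broadcast: 13.32.247.255
First usable = network + 1
Last usable = broadcast - 1
Range: 13.32.244.1 to 13.32.247.254


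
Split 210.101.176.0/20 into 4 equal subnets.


New prefix = 20 + 2 = 22
Each subnet has 1024 addresses
  210.101.176.0/22
  210.101.180.0/22
  210.101.184.0/22
  210.101.188.0/22
Subnets: 210.101.176.0/22, 210.101.180.0/22, 210.101.184.0/22, 210.101.188.0/22


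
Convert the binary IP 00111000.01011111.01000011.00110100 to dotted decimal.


00111000 = 56
01011111 = 95
01000011 = 67
00110100 = 52
IP: 56.95.67.52


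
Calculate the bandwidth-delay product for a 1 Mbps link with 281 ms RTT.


BDP = bandwidth * RTT
= 1 Mbps * 281 ms
= 1 * 1e6 * 281 / 1000 bits
= 281000 bits
= 35125 bytes
= 34.3018 KB
BDP = 281000 bits (35125 bytes)


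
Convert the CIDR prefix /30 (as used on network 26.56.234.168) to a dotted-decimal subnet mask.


/30 means 30 network bits, 2 host bits
Binary: 11111111111111111111111111111100
Mask: 255.255.255.252


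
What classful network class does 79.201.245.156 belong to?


First octet: 79
Binary: 01001111
0xxxxxxx -> Class A (1-126)
Class A, default mask 255.0.0.0 (/8)


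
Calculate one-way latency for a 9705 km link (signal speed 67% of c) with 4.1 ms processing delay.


Speed = 0.67 * 3e5 km/s = 201000 km/s
Propagation delay = 9705 / 201000 = 0.0483 s = 48.2836 ms
Processing delay = 4.1 ms
Total one-way latency = 52.3836 ms


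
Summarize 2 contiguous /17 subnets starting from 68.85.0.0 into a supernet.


Original prefix: /17
Number of subnets: 2 = 2^1
New prefix = 17 - 1 = 16
Supernet: 68.85.0.0/16


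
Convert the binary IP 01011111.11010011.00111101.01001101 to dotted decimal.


01011111 = 95
11010011 = 211
00111101 = 61
01001101 = 77
IP: 95.211.61.77


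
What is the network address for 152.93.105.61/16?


IP:   10011000.01011101.01101001.00111101
Mask: 11111111.11111111.00000000.00000000
AND operation:
Net:  10011000.01011101.00000000.00000000
Network: 152.93.0.0/16


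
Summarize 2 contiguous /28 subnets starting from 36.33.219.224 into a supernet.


Original prefix: /28
Number of subnets: 2 = 2^1
New prefix = 28 - 1 = 27
Supernet: 36.33.219.224/27


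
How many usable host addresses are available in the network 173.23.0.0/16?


Host bits = 32 - 16 = 16
Total addresses = 2^16 = 65536
Usable = total - 2 (network and broadcast)
Usable hosts: 65534


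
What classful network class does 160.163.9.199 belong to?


First octet: 160
Binary: 10100000
10xxxxxx -> Class B (128-191)
Class B, default mask 255.255.0.0 (/16)


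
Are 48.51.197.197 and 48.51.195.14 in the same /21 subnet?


Mask: 255.255.248.0
48.51.197.197 AND mask = 48.51.192.0
48.51.195.14 AND mask = 48.51.192.0
Yes, same subnet (48.51.192.0)


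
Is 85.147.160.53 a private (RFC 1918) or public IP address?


RFC 1918 private ranges:
  10.0.0.0/8 (10.0.0.0 - 10.255.255.255)
  172.16.0.0/12 (172.16.0.0 - 172.31.255.255)
  192.168.0.0/16 (192.168.0.0 - 192.168.255.255)
Public (not in any RFC 1918 range)


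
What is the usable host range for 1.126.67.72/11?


Network: 1.96.0.0
Broadcast: 1.127.255.255
First usable = network + 1
Last usable = broadcast - 1
Range: 1.96.0.1 to 1.127.255.254


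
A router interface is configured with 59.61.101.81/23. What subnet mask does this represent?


/23 means 23 network bits, 9 host bits
Binary: 11111111111111111111111000000000
Mask: 255.255.254.0


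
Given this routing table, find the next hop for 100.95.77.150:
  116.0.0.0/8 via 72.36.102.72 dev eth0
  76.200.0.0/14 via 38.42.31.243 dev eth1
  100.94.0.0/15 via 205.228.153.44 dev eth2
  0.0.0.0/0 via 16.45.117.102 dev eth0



Longest prefix match for 100.95.77.150:
  /8 116.0.0.0: no
  /14 76.200.0.0: no
  /15 100.94.0.0: MATCH
  /0 0.0.0.0: MATCH
Selected: next-hop 205.228.153.44 via eth2 (matched /15)


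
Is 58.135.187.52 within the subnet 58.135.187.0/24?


Subnet network: 58.135.187.0
Test IP AND mask: 58.135.187.0
Yes, 58.135.187.52 is in 58.135.187.0/24


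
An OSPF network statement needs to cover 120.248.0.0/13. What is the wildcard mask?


Subnet mask: 255.248.0.0
Wildcard = 255.255.255.255 - subnet mask
255 - 255 = 0
255 - 248 = 7
255 - 0 = 255
255 - 0 = 255
Wildcard: 0.7.255.255


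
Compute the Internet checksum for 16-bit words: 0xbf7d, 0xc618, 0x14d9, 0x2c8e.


Sum all words (with carry folding):
+ 0xbf7d = 0xbf7d
+ 0xc618 = 0x8596
+ 0x14d9 = 0x9a6f
+ 0x2c8e = 0xc6fd
One's complement: ~0xc6fd
Checksum = 0x3902


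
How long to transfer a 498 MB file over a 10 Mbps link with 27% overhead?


Effective throughput = 10 * (1 - 27/100) = 7.3 Mbps
File size in Mb = 498 * 8 = 3984 Mb
Time = 3984 / 7.3
Time = 545.7534 seconds


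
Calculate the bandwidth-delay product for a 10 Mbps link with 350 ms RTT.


BDP = bandwidth * RTT
= 10 Mbps * 350 ms
= 10 * 1e6 * 350 / 1000 bits
= 3500000 bits
= 437500 bytes
= 427.2461 KB
BDP = 3500000 bits (437500 bytes)


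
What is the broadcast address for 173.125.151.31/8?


Network: 173.0.0.0/8
Host bits = 24
Set all host bits to 1:
Broadcast: 173.255.255.255


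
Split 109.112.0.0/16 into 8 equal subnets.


New prefix = 16 + 3 = 19
Each subnet has 8192 addresses
  109.112.0.0/19
  109.112.32.0/19
  109.112.64.0/19
  109.112.96.0/19
  109.112.128.0/19
  109.112.160.0/19
  109.112.192.0/19
  109.112.224.0/19
Subnets: 109.112.0.0/19, 109.112.32.0/19, 109.112.64.0/19, 109.112.96.0/19, 109.112.128.0/19, 109.112.160.0/19, 109.112.192.0/19, 109.112.224.0/19


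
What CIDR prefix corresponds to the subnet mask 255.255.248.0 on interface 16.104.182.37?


Binary: 11111111.11111111.11111000.00000000
Count leading 1s
Prefix: /21


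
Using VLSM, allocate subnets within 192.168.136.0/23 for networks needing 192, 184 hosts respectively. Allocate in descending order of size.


192 hosts -> /24 (254 usable): 192.168.136.0/24
184 hosts -> /24 (254 usable): 192.168.137.0/24
Allocation: 192.168.136.0/24 (192 hosts, 254 usable); 192.168.137.0/24 (184 hosts, 254 usable)


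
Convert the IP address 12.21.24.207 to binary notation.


12 = 00001100
21 = 00010101
24 = 00011000
207 = 11001111
Binary: 00001100.00010101.00011000.11001111


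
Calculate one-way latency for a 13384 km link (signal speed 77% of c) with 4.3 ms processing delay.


Speed = 0.77 * 3e5 km/s = 231000 km/s
Propagation delay = 13384 / 231000 = 0.0579 s = 57.9394 ms
Processing delay = 4.3 ms
Total one-way latency = 62.2394 ms


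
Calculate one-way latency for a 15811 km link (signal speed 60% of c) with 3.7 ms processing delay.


Speed = 0.6 * 3e5 km/s = 180000 km/s
Propagation delay = 15811 / 180000 = 0.0878 s = 87.8389 ms
Processing delay = 3.7 ms
Total one-way latency = 91.5389 ms


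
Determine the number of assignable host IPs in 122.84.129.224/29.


Host bits = 32 - 29 = 3
Total addresses = 2^3 = 8
Usable = total - 2 (network and broadcast)
Usable hosts: 6


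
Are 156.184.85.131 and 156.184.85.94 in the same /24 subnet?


Mask: 255.255.255.0
156.184.85.131 AND mask = 156.184.85.0
156.184.85.94 AND mask = 156.184.85.0
Yes, same subnet (156.184.85.0)


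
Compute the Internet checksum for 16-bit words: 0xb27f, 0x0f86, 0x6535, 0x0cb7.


Sum all words (with carry folding):
+ 0xb27f = 0xb27f
+ 0x0f86 = 0xc205
+ 0x6535 = 0x273b
+ 0x0cb7 = 0x33f2
One's complement: ~0x33f2
Checksum = 0xcc0d


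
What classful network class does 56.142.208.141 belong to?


First octet: 56
Binary: 00111000
0xxxxxxx -> Class A (1-126)
Class A, default mask 255.0.0.0 (/8)


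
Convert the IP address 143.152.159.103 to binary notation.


143 = 10001111
152 = 10011000
159 = 10011111
103 = 01100111
Binary: 10001111.10011000.10011111.01100111


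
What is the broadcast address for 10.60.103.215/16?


Network: 10.60.0.0/16
Host bits = 16
Set all host bits to 1:
Broadcast: 10.60.255.255


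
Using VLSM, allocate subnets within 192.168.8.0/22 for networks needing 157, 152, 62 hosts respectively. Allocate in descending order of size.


157 hosts -> /24 (254 usable): 192.168.8.0/24
152 hosts -> /24 (254 usable): 192.168.9.0/24
62 hosts -> /26 (62 usable): 192.168.10.0/26
Allocation: 192.168.8.0/24 (157 hosts, 254 usable); 192.168.9.0/24 (152 hosts, 254 usable); 192.168.10.0/26 (62 hosts, 62 usable)


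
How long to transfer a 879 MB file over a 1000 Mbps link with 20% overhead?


Effective throughput = 1000 * (1 - 20/100) = 800 Mbps
File size in Mb = 879 * 8 = 7032 Mb
Time = 7032 / 800
Time = 8.79 seconds


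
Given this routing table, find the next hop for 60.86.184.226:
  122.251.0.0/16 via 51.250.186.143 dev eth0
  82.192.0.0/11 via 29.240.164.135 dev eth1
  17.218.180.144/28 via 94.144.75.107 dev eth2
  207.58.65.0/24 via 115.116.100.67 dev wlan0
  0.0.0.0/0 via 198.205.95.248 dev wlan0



Longest prefix match for 60.86.184.226:
  /16 122.251.0.0: no
  /11 82.192.0.0: no
  /28 17.218.180.144: no
  /24 207.58.65.0: no
  /0 0.0.0.0: MATCH
Selected: next-hop 198.205.95.248 via wlan0 (matched /0)


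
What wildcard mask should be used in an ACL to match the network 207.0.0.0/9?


Subnet mask: 255.128.0.0
Wildcard = 255.255.255.255 - subnet mask
255 - 255 = 0
255 - 128 = 127
255 - 0 = 255
255 - 0 = 255
Wildcard: 0.127.255.255


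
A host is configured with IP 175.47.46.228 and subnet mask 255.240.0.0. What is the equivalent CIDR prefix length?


Binary: 11111111.11110000.00000000.00000000
Count leading 1s
Prefix: /12


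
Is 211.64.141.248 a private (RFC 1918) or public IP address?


RFC 1918 private ranges:
  10.0.0.0/8 (10.0.0.0 - 10.255.255.255)
  172.16.0.0/12 (172.16.0.0 - 172.31.255.255)
  192.168.0.0/16 (192.168.0.0 - 192.168.255.255)
Public (not in any RFC 1918 range)


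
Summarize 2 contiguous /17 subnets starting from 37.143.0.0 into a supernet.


Original prefix: /17
Number of subnets: 2 = 2^1
New prefix = 17 - 1 = 16
Supernet: 37.143.0.0/16


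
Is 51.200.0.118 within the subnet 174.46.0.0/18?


Subnet network: 174.46.0.0
Test IP AND mask: 51.200.0.0
No, 51.200.0.118 is not in 174.46.0.0/18


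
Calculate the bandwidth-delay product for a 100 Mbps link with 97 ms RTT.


BDP = bandwidth * RTT
= 100 Mbps * 97 ms
= 100 * 1e6 * 97 / 1000 bits
= 9700000 bits
= 1212500 bytes
= 1184.082 KB
BDP = 9700000 bits (1212500 bytes)


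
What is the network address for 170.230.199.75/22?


IP:   10101010.11100110.11000111.01001011
Mask: 11111111.11111111.11111100.00000000
AND operation:
Net:  10101010.11100110.11000100.00000000
Network: 170.230.196.0/22


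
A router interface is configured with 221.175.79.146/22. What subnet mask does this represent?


/22 means 22 network bits, 10 host bits
Binary: 11111111111111111111110000000000
Mask: 255.255.252.0


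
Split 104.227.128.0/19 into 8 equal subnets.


New prefix = 19 + 3 = 22
Each subnet has 1024 addresses
  104.227.128.0/22
  104.227.132.0/22
  104.227.136.0/22
  104.227.140.0/22
  104.227.144.0/22
  104.227.148.0/22
  104.227.152.0/22
  104.227.156.0/22
Subnets: 104.227.128.0/22, 104.227.132.0/22, 104.227.136.0/22, 104.227.140.0/22, 104.227.144.0/22, 104.227.148.0/22, 104.227.152.0/22, 104.227.156.0/22


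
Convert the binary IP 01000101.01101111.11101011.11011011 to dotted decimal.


01000101 = 69
01101111 = 111
11101011 = 235
11011011 = 219
IP: 69.111.235.219


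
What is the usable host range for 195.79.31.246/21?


Network: 195.79.24.0
Broadcast: 195.79.31.255
First usable = network + 1
Last usable = broadcast - 1
Range: 195.79.24.1 to 195.79.31.254


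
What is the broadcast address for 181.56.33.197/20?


Network: 181.56.32.0/20
Host bits = 12
Set all host bits to 1:
Broadcast: 181.56.47.255


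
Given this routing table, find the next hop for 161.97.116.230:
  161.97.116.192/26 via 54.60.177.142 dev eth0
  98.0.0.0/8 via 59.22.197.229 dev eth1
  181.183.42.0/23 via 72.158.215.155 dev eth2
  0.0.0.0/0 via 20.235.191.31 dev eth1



Longest prefix match for 161.97.116.230:
  /26 161.97.116.192: MATCH
  /8 98.0.0.0: no
  /23 181.183.42.0: no
  /0 0.0.0.0: MATCH
Selected: next-hop 54.60.177.142 via eth0 (matched /26)


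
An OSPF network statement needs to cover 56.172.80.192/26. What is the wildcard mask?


Subnet mask: 255.255.255.192
Wildcard = 255.255.255.255 - subnet mask
255 - 255 = 0
255 - 255 = 0
255 - 255 = 0
255 - 192 = 63
Wildcard: 0.0.0.63


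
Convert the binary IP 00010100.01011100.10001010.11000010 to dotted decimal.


00010100 = 20
01011100 = 92
10001010 = 138
11000010 = 194
IP: 20.92.138.194


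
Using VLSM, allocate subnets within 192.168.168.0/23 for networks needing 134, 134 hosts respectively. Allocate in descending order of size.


134 hosts -> /24 (254 usable): 192.168.168.0/24
134 hosts -> /24 (254 usable): 192.168.169.0/24
Allocation: 192.168.168.0/24 (134 hosts, 254 usable); 192.168.169.0/24 (134 hosts, 254 usable)


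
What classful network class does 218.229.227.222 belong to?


First octet: 218
Binary: 11011010
110xxxxx -> Class C (192-223)
Class C, default mask 255.255.255.0 (/24)


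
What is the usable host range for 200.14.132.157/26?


Network: 200.14.132.128
Broadcast: 200.14.132.191
First usable = network + 1
Last usable = broadcast - 1
Range: 200.14.132.129 to 200.14.132.190


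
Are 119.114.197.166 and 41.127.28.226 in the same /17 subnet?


Mask: 255.255.128.0
119.114.197.166 AND mask = 119.114.128.0
41.127.28.226 AND mask = 41.127.0.0
No, different subnets (119.114.128.0 vs 41.127.0.0)


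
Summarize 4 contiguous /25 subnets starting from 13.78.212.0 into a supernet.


Original prefix: /25
Number of subnets: 4 = 2^2
New prefix = 25 - 2 = 23
Supernet: 13.78.212.0/23


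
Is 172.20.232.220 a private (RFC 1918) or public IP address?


RFC 1918 private ranges:
  10.0.0.0/8 (10.0.0.0 - 10.255.255.255)
  172.16.0.0/12 (172.16.0.0 - 172.31.255.255)
  192.168.0.0/16 (192.168.0.0 - 192.168.255.255)
Private (in 172.16.0.0/12)


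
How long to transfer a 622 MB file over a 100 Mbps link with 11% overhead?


Effective throughput = 100 * (1 - 11/100) = 89 Mbps
File size in Mb = 622 * 8 = 4976 Mb
Time = 4976 / 89
Time = 55.9101 seconds


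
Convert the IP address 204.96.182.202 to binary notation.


204 = 11001100
96 = 01100000
182 = 10110110
202 = 11001010
Binary: 11001100.01100000.10110110.11001010


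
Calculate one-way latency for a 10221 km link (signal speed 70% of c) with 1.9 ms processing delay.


Speed = 0.7 * 3e5 km/s = 210000 km/s
Propagation delay = 10221 / 210000 = 0.0487 s = 48.6714 ms
Processing delay = 1.9 ms
Total one-way latency = 50.5714 ms


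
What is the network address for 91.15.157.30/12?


IP:   01011011.00001111.10011101.00011110
Mask: 11111111.11110000.00000000.00000000
AND operation:
Net:  01011011.00000000.00000000.00000000
Network: 91.0.0.0/12


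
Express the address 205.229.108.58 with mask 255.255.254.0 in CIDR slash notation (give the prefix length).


Binary: 11111111.11111111.11111110.00000000
Count leading 1s
Prefix: /23


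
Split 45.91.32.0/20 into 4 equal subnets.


New prefix = 20 + 2 = 22
Each subnet has 1024 addresses
  45.91.32.0/22
  45.91.36.0/22
  45.91.40.0/22
  45.91.44.0/22
Subnets: 45.91.32.0/22, 45.91.36.0/22, 45.91.40.0/22, 45.91.44.0/22


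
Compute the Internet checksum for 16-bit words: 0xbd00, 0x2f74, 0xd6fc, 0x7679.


Sum all words (with carry folding):
+ 0xbd00 = 0xbd00
+ 0x2f74 = 0xec74
+ 0xd6fc = 0xc371
+ 0x7679 = 0x39eb
One's complement: ~0x39eb
Checksum = 0xc614


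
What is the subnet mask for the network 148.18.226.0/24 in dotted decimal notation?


/24 means 24 network bits, 8 host bits
Binary: 11111111111111111111111100000000
Mask: 255.255.255.0


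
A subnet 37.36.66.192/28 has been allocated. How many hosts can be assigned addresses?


Host bits = 32 - 28 = 4
Total addresses = 2^4 = 16
Usable = total - 2 (network and broadcast)
Usable hosts: 14


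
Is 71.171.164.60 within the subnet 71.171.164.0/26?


Subnet network: 71.171.164.0
Test IP AND mask: 71.171.164.0
Yes, 71.171.164.60 is in 71.171.164.0/26


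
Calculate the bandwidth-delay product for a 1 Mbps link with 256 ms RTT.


BDP = bandwidth * RTT
= 1 Mbps * 256 ms
= 1 * 1e6 * 256 / 1000 bits
= 256000 bits
= 32000 bytes
= 31.25 KB
BDP = 256000 bits (32000 bytes)


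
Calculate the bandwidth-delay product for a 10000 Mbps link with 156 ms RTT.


BDP = bandwidth * RTT
= 10000 Mbps * 156 ms
= 10000 * 1e6 * 156 / 1000 bits
= 1560000000 bits
= 195000000 bytes
= 190429.6875 KB
BDP = 1560000000 bits (195000000 bytes)


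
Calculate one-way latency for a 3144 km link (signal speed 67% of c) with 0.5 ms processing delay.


Speed = 0.67 * 3e5 km/s = 201000 km/s
Propagation delay = 3144 / 201000 = 0.0156 s = 15.6418 ms
Processing delay = 0.5 ms
Total one-way latency = 16.1418 ms


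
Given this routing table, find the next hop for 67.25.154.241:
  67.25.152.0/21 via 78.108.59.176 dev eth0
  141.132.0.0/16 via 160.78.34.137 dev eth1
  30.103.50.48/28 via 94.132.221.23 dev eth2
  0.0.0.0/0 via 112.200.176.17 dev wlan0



Longest prefix match for 67.25.154.241:
  /21 67.25.152.0: MATCH
  /16 141.132.0.0: no
  /28 30.103.50.48: no
  /0 0.0.0.0: MATCH
Selected: next-hop 78.108.59.176 via eth0 (matched /21)


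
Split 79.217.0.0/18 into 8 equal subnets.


New prefix = 18 + 3 = 21
Each subnet has 2048 addresses
  79.217.0.0/21
  79.217.8.0/21
  79.217.16.0/21
  79.217.24.0/21
  79.217.32.0/21
  79.217.40.0/21
  79.217.48.0/21
  79.217.56.0/21
Subnets: 79.217.0.0/21, 79.217.8.0/21, 79.217.16.0/21, 79.217.24.0/21, 79.217.32.0/21, 79.217.40.0/21, 79.217.48.0/21, 79.217.56.0/21
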